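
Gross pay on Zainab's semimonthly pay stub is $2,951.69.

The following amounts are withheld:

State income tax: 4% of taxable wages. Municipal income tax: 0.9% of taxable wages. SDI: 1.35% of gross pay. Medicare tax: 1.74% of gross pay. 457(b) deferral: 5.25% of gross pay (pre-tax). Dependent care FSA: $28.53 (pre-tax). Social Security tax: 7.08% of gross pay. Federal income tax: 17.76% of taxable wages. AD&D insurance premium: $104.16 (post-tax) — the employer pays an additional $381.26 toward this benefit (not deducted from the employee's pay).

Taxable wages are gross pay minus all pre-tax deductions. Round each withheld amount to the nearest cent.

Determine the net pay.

Dependent care FSA: $28.53
457(b) deferral: $2,951.69 × 0.0525 = $154.96
Pre-tax total = $28.53 + $154.96 = $183.49
Taxable wages = $2,951.69 − $183.49 = $2,768.20
Federal income tax: $2,768.20 × 0.1776 = $491.63
Municipal income tax: $2,768.20 × 0.009 = $24.91
State income tax: $2,768.20 × 0.04 = $110.73
SDI: $2,951.69 × 0.0135 = $39.85
Medicare tax: $2,951.69 × 0.0174 = $51.36
Social Security tax: $2,951.69 × 0.0708 = $208.98
AD&D insurance premium: $104.16
(Employer's $381.26 toward AD&D insurance premium is not withheld from the employee.)
Total deductions = $28.53 + $154.96 + $491.63 + $24.91 + $110.73 + $39.85 + $51.36 + $208.98 + $104.16 = $1,215.11
Net pay = $2,951.69 − $1,215.11 = $1,736.58

$1,736.58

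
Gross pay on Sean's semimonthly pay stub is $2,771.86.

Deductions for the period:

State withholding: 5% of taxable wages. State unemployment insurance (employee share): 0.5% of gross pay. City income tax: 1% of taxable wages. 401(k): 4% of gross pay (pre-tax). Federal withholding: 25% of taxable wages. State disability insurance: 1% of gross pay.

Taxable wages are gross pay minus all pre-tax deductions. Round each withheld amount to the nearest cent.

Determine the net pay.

$1,794.50

401(k): $2,771.86 × 0.04 = $110.87
Taxable wages = $2,771.86 − $110.87 = $2,660.99
State withholding: $2,660.99 × 0.05 = $133.05
Federal withholding: $2,660.99 × 0.25 = $665.25
City income tax: $2,660.99 × 0.01 = $26.61
State disability insurance: $2,771.86 × 0.01 = $27.72
State unemployment insurance (employee share): $2,771.86 × 0.005 = $13.86
Total deductions = $110.87 + $133.05 + $665.25 + $26.61 + $27.72 + $13.86 = $977.36
Net pay = $2,771.86 − $977.36 = $1,794.50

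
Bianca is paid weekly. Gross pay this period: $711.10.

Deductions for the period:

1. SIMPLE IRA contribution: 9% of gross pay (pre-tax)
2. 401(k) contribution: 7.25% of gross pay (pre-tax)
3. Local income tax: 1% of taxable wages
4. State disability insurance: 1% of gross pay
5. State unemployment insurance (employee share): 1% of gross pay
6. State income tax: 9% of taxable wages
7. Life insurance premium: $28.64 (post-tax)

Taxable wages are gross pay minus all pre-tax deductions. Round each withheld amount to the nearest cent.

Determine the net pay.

SIMPLE IRA contribution: $711.10 × 0.09 = $64.00
401(k) contribution: $711.10 × 0.0725 = $51.55
Pre-tax total = $64.00 + $51.55 = $115.55
Taxable wages = $711.10 − $115.55 = $595.55
Local income tax: $595.55 × 0.01 = $5.96
State income tax: $595.55 × 0.09 = $53.60
State unemployment insurance (employee share): $711.10 × 0.01 = $7.11
State disability insurance: $711.10 × 0.01 = $7.11
Life insurance premium: $28.64
Total deductions = $64.00 + $51.55 + $5.96 + $53.60 + $7.11 + $7.11 + $28.64 = $217.97
Net pay = $711.10 − $217.97 = $493.13

$493.13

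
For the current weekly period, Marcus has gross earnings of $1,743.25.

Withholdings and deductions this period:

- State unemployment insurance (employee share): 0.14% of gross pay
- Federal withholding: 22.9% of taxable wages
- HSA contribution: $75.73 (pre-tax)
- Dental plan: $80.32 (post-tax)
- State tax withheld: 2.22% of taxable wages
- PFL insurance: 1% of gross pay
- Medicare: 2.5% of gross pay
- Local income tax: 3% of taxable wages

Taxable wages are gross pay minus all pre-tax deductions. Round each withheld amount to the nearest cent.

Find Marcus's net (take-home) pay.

$1,054.84

HSA contribution: $75.73
Taxable wages = $1,743.25 − $75.73 = $1,667.52
State tax withheld: $1,667.52 × 0.0222 = $37.02
Federal withholding: $1,667.52 × 0.229 = $381.86
Local income tax: $1,667.52 × 0.03 = $50.03
Medicare: $1,743.25 × 0.025 = $43.58
PFL insurance: $1,743.25 × 0.01 = $17.43
State unemployment insurance (employee share): $1,743.25 × 0.0014 = $2.44
Dental plan: $80.32
Total deductions = $75.73 + $37.02 + $381.86 + $50.03 + $43.58 + $17.43 + $2.44 + $80.32 = $688.41
Net pay = $1,743.25 − $688.41 = $1,054.84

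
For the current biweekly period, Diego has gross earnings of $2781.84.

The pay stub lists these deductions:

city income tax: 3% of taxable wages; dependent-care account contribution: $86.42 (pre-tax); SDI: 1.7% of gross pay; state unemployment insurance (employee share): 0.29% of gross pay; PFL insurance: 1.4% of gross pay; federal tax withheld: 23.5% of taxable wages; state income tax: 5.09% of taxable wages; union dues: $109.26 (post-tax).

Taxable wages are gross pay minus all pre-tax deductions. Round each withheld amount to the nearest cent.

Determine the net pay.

Dependent-care account contribution: $86.42
Taxable wages = $2781.84 − $86.42 = $2695.42
City income tax: $2695.42 × 0.03 = $80.86
State income tax: $2695.42 × 0.0509 = $137.20
Federal tax withheld: $2695.42 × 0.235 = $633.42
SDI: $2781.84 × 0.017 = $47.29
State unemployment insurance (employee share): $2781.84 × 0.0029 = $8.07
PFL insurance: $2781.84 × 0.014 = $38.95
Union dues: $109.26
Total deductions = $86.42 + $80.86 + $137.20 + $633.42 + $47.29 + $8.07 + $38.95 + $109.26 = $1141.47
Net pay = $2781.84 − $1141.47 = $1640.37

$1640.37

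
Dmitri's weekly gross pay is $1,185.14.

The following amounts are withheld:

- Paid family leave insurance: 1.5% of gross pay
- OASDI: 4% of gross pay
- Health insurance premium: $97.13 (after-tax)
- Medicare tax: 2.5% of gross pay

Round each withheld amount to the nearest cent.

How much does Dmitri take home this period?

OASDI: $1,185.14 × 0.04 = $47.41
Paid family leave insurance: $1,185.14 × 0.015 = $17.78
Medicare tax: $1,185.14 × 0.025 = $29.63
Health insurance premium: $97.13
Total deductions = $47.41 + $17.78 + $29.63 + $97.13 = $191.95
Net pay = $1,185.14 − $191.95 = $993.19

$993.19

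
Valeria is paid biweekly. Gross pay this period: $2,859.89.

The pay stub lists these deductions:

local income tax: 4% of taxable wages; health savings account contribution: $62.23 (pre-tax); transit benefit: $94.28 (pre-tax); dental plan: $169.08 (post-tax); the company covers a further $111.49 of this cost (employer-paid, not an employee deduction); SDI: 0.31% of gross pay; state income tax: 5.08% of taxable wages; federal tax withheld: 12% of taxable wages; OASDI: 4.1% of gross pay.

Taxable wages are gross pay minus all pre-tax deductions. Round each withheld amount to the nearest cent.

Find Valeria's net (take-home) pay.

$1,838.29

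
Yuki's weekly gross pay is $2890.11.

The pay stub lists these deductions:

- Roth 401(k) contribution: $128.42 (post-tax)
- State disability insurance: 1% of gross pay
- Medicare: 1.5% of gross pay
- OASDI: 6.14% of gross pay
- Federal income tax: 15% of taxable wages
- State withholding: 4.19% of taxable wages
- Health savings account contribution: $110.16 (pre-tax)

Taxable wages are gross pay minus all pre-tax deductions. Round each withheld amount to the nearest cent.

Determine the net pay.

$1868.36

Health savings account contribution: $110.16
Taxable wages = $2890.11 − $110.16 = $2779.95
State withholding: $2779.95 × 0.0419 = $116.48
Federal income tax: $2779.95 × 0.15 = $416.99
Medicare: $2890.11 × 0.015 = $43.35
OASDI: $2890.11 × 0.0614 = $177.45
State disability insurance: $2890.11 × 0.01 = $28.90
Roth 401(k) contribution: $128.42
Total deductions = $110.16 + $116.48 + $416.99 + $43.35 + $177.45 + $28.90 + $128.42 = $1021.75
Net pay = $2890.11 − $1021.75 = $1868.36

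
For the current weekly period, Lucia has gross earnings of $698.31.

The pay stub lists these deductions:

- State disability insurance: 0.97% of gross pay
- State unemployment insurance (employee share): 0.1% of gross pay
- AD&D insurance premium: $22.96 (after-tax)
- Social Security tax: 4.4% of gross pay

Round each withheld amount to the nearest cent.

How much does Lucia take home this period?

$637.15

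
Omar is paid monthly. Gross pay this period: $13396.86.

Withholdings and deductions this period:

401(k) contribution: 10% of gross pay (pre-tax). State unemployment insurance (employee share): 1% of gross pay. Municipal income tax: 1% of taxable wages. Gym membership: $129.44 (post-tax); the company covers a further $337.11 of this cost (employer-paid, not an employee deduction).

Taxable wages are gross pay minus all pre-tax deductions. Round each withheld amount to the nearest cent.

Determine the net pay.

401(k) contribution: $13396.86 × 0.1 = $1339.69
Taxable wages = $13396.86 − $1339.69 = $12057.17
Municipal income tax: $12057.17 × 0.01 = $120.57
State unemployment insurance (employee share): $13396.86 × 0.01 = $133.97
Gym membership: $129.44
(Employer's $337.11 toward gym membership is not withheld from the employee.)
Total deductions = $1339.69 + $120.57 + $133.97 + $129.44 = $1723.67
Net pay = $13396.86 − $1723.67 = $11673.19

$11673.19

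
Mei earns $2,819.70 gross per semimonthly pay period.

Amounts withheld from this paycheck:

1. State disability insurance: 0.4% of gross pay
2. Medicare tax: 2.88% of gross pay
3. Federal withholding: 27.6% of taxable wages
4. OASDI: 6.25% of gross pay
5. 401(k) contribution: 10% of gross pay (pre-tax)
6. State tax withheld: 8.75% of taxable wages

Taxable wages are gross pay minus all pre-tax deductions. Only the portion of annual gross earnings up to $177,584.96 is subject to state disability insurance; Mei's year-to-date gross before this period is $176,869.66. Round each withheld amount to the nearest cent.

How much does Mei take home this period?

$1,354.97

401(k) contribution: $2,819.70 × 0.1 = $281.97
Taxable wages = $2,819.70 − $281.97 = $2,537.73
State tax withheld: $2,537.73 × 0.0875 = $222.05
Federal withholding: $2,537.73 × 0.276 = $700.41
OASDI: $2,819.70 × 0.0625 = $176.23
Medicare tax: $2,819.70 × 0.0288 = $81.21
State disability insurance: only $177,584.96 − $176,869.66 = $715.30 of this check is subject → $715.30 × 0.004 = $2.86
Total deductions = $281.97 + $222.05 + $700.41 + $176.23 + $81.21 + $2.86 = $1,464.73
Net pay = $2,819.70 − $1,464.73 = $1,354.97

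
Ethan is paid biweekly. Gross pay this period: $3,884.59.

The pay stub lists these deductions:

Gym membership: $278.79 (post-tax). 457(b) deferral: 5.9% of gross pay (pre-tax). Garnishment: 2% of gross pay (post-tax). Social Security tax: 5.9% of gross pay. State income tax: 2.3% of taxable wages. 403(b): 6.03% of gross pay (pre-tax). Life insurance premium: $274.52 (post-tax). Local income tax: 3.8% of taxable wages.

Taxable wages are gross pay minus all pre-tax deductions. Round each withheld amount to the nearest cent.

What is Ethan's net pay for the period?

403(b): $3,884.59 × 0.0603 = $234.24
457(b) deferral: $3,884.59 × 0.059 = $229.19
Pre-tax total = $234.24 + $229.19 = $463.43
Taxable wages = $3,884.59 − $463.43 = $3,421.16
Local income tax: $3,421.16 × 0.038 = $130.00
State income tax: $3,421.16 × 0.023 = $78.69
Social Security tax: $3,884.59 × 0.059 = $229.19
Garnishment: $3,884.59 × 0.02 = $77.69
Gym membership: $278.79
Life insurance premium: $274.52
Total deductions = $234.24 + $229.19 + $130.00 + $78.69 + $229.19 + $77.69 + $278.79 + $274.52 = $1,532.31
Net pay = $3,884.59 − $1,532.31 = $2,352.28

$2,352.28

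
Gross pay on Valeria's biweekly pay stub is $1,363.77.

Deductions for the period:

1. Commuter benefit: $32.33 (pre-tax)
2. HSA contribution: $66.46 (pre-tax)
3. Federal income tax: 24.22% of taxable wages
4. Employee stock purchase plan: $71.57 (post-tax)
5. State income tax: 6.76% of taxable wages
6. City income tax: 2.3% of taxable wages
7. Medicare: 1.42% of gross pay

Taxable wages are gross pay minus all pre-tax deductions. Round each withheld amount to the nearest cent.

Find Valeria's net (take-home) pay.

$753.06

HSA contribution: $66.46
Commuter benefit: $32.33
Pre-tax total = $66.46 + $32.33 = $98.79
Taxable wages = $1,363.77 − $98.79 = $1,264.98
City income tax: $1,264.98 × 0.023 = $29.09
Federal income tax: $1,264.98 × 0.2422 = $306.38
State income tax: $1,264.98 × 0.0676 = $85.51
Medicare: $1,363.77 × 0.0142 = $19.37
Employee stock purchase plan: $71.57
Total deductions = $66.46 + $32.33 + $29.09 + $306.38 + $85.51 + $19.37 + $71.57 = $610.71
Net pay = $1,363.77 − $610.71 = $753.06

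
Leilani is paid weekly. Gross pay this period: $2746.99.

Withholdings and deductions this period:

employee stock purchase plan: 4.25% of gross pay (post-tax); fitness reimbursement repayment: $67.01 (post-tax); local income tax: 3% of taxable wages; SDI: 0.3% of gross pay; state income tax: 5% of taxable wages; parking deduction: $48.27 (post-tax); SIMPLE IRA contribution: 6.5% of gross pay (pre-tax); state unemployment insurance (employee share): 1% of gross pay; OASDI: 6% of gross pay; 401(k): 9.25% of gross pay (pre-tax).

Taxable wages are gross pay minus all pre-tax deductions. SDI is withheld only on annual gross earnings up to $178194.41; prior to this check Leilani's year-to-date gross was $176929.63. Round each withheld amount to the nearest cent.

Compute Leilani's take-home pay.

$1701.08

SIMPLE IRA contribution: $2746.99 × 0.065 = $178.55
401(k): $2746.99 × 0.0925 = $254.10
Pre-tax total = $178.55 + $254.10 = $432.65
Taxable wages = $2746.99 − $432.65 = $2314.34
State income tax: $2314.34 × 0.05 = $115.72
Local income tax: $2314.34 × 0.03 = $69.43
OASDI: $2746.99 × 0.06 = $164.82
State unemployment insurance (employee share): $2746.99 × 0.01 = $27.47
SDI: only $178194.41 − $176929.63 = $1264.78 of this check is subject → $1264.78 × 0.003 = $3.79
Employee stock purchase plan: $2746.99 × 0.0425 = $116.75
Parking deduction: $48.27
Fitness reimbursement repayment: $67.01
Total deductions = $178.55 + $254.10 + $115.72 + $69.43 + $164.82 + $27.47 + $3.79 + $116.75 + $48.27 + $67.01 = $1045.91
Net pay = $2746.99 − $1045.91 = $1701.08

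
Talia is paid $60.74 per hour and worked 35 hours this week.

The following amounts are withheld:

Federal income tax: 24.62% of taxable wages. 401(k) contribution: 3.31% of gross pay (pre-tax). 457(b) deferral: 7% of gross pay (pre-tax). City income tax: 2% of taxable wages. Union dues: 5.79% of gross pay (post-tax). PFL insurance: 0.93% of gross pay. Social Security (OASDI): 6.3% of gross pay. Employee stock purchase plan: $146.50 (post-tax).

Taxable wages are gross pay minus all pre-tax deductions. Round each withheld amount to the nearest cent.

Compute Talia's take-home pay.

$975.87

Gross pay: 35 × $60.74 = $2,125.90
457(b) deferral: $2,125.90 × 0.07 = $148.81
401(k) contribution: $2,125.90 × 0.0331 = $70.37
Pre-tax total = $148.81 + $70.37 = $219.18
Taxable wages = $2,125.90 − $219.18 = $1,906.72
Federal income tax: $1,906.72 × 0.2462 = $469.43
City income tax: $1,906.72 × 0.02 = $38.13
Social Security (OASDI): $2,125.90 × 0.063 = $133.93
PFL insurance: $2,125.90 × 0.0093 = $19.77
Union dues: $2,125.90 × 0.0579 = $123.09
Employee stock purchase plan: $146.50
Total deductions = $148.81 + $70.37 + $469.43 + $38.13 + $133.93 + $19.77 + $123.09 + $146.50 = $1,150.03
Net pay = $2,125.90 − $1,150.03 = $975.87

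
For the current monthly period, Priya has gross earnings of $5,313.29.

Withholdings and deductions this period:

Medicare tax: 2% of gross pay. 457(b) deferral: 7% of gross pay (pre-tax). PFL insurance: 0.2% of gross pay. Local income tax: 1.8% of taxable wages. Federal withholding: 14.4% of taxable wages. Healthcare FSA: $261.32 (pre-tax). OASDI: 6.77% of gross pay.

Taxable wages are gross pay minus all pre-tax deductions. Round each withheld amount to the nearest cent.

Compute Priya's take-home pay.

$3,445.26

457(b) deferral: $5,313.29 × 0.07 = $371.93
Healthcare FSA: $261.32
Pre-tax total = $371.93 + $261.32 = $633.25
Taxable wages = $5,313.29 − $633.25 = $4,680.04
Federal withholding: $4,680.04 × 0.144 = $673.93
Local income tax: $4,680.04 × 0.018 = $84.24
PFL insurance: $5,313.29 × 0.002 = $10.63
Medicare tax: $5,313.29 × 0.02 = $106.27
OASDI: $5,313.29 × 0.0677 = $359.71
Total deductions = $371.93 + $261.32 + $673.93 + $84.24 + $10.63 + $106.27 + $359.71 = $1,868.03
Net pay = $5,313.29 − $1,868.03 = $3,445.26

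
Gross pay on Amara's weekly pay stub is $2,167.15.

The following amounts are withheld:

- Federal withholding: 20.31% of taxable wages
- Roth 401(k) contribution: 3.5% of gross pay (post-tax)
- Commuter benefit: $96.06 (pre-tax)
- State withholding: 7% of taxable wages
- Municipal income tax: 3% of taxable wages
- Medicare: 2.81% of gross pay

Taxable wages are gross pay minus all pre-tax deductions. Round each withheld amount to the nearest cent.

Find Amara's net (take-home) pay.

$1,306.59

Commuter benefit: $96.06
Taxable wages = $2,167.15 − $96.06 = $2,071.09
Municipal income tax: $2,071.09 × 0.03 = $62.13
State withholding: $2,071.09 × 0.07 = $144.98
Federal withholding: $2,071.09 × 0.2031 = $420.64
Medicare: $2,167.15 × 0.0281 = $60.90
Roth 401(k) contribution: $2,167.15 × 0.035 = $75.85
Total deductions = $96.06 + $62.13 + $144.98 + $420.64 + $60.90 + $75.85 = $860.56
Net pay = $2,167.15 − $860.56 = $1,306.59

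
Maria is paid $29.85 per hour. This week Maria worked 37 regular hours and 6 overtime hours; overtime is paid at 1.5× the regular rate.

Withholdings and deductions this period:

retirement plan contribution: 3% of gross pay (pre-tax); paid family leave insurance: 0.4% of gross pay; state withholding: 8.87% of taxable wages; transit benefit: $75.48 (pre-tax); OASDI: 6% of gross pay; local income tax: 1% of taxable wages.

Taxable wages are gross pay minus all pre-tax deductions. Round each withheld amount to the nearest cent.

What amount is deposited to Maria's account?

$1044.54

Regular pay: 37 × $29.85 = $1104.45
Overtime pay: 6 × $29.85 × 1.5 = $268.65
Gross pay = $1104.45 + $268.65 = $1373.10
Retirement plan contribution: $1373.10 × 0.03 = $41.19
Transit benefit: $75.48
Pre-tax total = $41.19 + $75.48 = $116.67
Taxable wages = $1373.10 − $116.67 = $1256.43
Local income tax: $1256.43 × 0.01 = $12.56
State withholding: $1256.43 × 0.0887 = $111.45
Paid family leave insurance: $1373.10 × 0.004 = $5.49
OASDI: $1373.10 × 0.06 = $82.39
Total deductions = $41.19 + $75.48 + $12.56 + $111.45 + $5.49 + $82.39 = $328.56
Net pay = $1373.10 − $328.56 = $1044.54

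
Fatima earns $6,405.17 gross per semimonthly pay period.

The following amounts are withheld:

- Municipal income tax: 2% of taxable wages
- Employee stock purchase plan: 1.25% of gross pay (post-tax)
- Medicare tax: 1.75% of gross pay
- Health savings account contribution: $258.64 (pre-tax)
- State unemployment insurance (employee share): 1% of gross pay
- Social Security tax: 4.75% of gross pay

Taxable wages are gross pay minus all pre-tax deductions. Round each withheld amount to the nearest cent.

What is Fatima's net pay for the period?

$5,463.15

Health savings account contribution: $258.64
Taxable wages = $6,405.17 − $258.64 = $6,146.53
Municipal income tax: $6,146.53 × 0.02 = $122.93
Medicare tax: $6,405.17 × 0.0175 = $112.09
State unemployment insurance (employee share): $6,405.17 × 0.01 = $64.05
Social Security tax: $6,405.17 × 0.0475 = $304.25
Employee stock purchase plan: $6,405.17 × 0.0125 = $80.06
Total deductions = $258.64 + $122.93 + $112.09 + $64.05 + $304.25 + $80.06 = $942.02
Net pay = $6,405.17 − $942.02 = $5,463.15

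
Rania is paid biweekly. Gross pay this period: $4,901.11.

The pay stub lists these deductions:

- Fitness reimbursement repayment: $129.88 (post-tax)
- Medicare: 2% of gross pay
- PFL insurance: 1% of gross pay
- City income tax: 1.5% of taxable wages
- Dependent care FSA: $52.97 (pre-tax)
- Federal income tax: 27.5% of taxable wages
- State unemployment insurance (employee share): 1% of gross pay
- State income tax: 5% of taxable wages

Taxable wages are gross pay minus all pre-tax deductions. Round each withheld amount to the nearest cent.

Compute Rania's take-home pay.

Dependent care FSA: $52.97
Taxable wages = $4,901.11 − $52.97 = $4,848.14
City income tax: $4,848.14 × 0.015 = $72.72
State income tax: $4,848.14 × 0.05 = $242.41
Federal income tax: $4,848.14 × 0.275 = $1,333.24
Medicare: $4,901.11 × 0.02 = $98.02
PFL insurance: $4,901.11 × 0.01 = $49.01
State unemployment insurance (employee share): $4,901.11 × 0.01 = $49.01
Fitness reimbursement repayment: $129.88
Total deductions = $52.97 + $72.72 + $242.41 + $1,333.24 + $98.02 + $49.01 + $49.01 + $129.88 = $2,027.26
Net pay = $4,901.11 − $2,027.26 = $2,873.85

$2,873.85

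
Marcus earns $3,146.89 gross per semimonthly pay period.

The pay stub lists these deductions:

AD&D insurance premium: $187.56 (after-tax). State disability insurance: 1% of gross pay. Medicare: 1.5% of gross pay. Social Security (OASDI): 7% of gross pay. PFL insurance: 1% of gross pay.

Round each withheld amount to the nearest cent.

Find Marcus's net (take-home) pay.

PFL insurance: $3,146.89 × 0.01 = $31.47
Social Security (OASDI): $3,146.89 × 0.07 = $220.28
State disability insurance: $3,146.89 × 0.01 = $31.47
Medicare: $3,146.89 × 0.015 = $47.20
AD&D insurance premium: $187.56
Total deductions = $31.47 + $220.28 + $31.47 + $47.20 + $187.56 = $517.98
Net pay = $3,146.89 − $517.98 = $2,628.91

$2,628.91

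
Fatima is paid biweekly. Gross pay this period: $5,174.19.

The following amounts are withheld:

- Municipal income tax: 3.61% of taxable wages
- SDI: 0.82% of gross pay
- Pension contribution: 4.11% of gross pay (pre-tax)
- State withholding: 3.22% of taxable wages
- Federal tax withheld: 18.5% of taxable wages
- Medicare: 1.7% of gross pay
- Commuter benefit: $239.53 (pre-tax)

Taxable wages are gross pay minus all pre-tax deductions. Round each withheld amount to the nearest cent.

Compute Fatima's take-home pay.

$3,395.53

Pension contribution: $5,174.19 × 0.0411 = $212.66
Commuter benefit: $239.53
Pre-tax total = $212.66 + $239.53 = $452.19
Taxable wages = $5,174.19 − $452.19 = $4,722.00
State withholding: $4,722.00 × 0.0322 = $152.05
Municipal income tax: $4,722.00 × 0.0361 = $170.46
Federal tax withheld: $4,722.00 × 0.185 = $873.57
Medicare: $5,174.19 × 0.017 = $87.96
SDI: $5,174.19 × 0.0082 = $42.43
Total deductions = $212.66 + $239.53 + $152.05 + $170.46 + $873.57 + $87.96 + $42.43 = $1,778.66
Net pay = $5,174.19 − $1,778.66 = $3,395.53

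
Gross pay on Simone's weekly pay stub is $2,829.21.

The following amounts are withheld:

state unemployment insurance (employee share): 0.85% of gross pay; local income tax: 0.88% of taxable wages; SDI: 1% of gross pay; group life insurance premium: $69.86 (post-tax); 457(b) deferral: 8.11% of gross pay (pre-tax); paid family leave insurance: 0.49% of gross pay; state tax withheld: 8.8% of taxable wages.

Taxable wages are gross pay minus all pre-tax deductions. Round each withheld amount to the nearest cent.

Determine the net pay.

457(b) deferral: $2,829.21 × 0.0811 = $229.45
Taxable wages = $2,829.21 − $229.45 = $2,599.76
State tax withheld: $2,599.76 × 0.088 = $228.78
Local income tax: $2,599.76 × 0.0088 = $22.88
SDI: $2,829.21 × 0.01 = $28.29
State unemployment insurance (employee share): $2,829.21 × 0.0085 = $24.05
Paid family leave insurance: $2,829.21 × 0.0049 = $13.86
Group life insurance premium: $69.86
Total deductions = $229.45 + $228.78 + $22.88 + $28.29 + $24.05 + $13.86 + $69.86 = $617.17
Net pay = $2,829.21 − $617.17 = $2,212.04

$2,212.04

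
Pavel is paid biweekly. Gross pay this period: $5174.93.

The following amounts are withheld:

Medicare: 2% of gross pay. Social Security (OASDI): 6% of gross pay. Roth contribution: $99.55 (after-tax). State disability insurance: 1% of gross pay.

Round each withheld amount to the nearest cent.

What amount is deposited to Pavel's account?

State disability insurance: $5174.93 × 0.01 = $51.75
Social Security (OASDI): $5174.93 × 0.06 = $310.50
Medicare: $5174.93 × 0.02 = $103.50
Roth contribution: $99.55
Total deductions = $51.75 + $310.50 + $103.50 + $99.55 = $565.30
Net pay = $5174.93 − $565.30 = $4609.63

$4609.63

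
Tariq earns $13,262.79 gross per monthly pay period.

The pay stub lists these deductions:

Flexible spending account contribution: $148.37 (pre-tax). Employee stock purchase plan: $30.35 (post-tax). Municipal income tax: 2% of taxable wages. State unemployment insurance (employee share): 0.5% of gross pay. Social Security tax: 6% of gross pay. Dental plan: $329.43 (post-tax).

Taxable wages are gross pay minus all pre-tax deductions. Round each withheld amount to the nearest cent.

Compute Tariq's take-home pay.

$11,630.27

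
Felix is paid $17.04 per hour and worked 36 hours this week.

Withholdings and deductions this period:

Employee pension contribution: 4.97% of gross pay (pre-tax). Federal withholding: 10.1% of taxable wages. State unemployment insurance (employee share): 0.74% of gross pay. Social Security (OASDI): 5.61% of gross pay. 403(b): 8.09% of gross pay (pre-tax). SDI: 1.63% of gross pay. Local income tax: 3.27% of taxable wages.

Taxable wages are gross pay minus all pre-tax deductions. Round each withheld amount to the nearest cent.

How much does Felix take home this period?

Gross pay: 36 × $17.04 = $613.44
Employee pension contribution: $613.44 × 0.0497 = $30.49
403(b): $613.44 × 0.0809 = $49.63
Pre-tax total = $30.49 + $49.63 = $80.12
Taxable wages = $613.44 − $80.12 = $533.32
Federal withholding: $533.32 × 0.101 = $53.87
Local income tax: $533.32 × 0.0327 = $17.44
SDI: $613.44 × 0.0163 = $10.00
State unemployment insurance (employee share): $613.44 × 0.0074 = $4.54
Social Security (OASDI): $613.44 × 0.0561 = $34.41
Total deductions = $30.49 + $49.63 + $53.87 + $17.44 + $10.00 + $4.54 + $34.41 = $200.38
Net pay = $613.44 − $200.38 = $413.06

$413.06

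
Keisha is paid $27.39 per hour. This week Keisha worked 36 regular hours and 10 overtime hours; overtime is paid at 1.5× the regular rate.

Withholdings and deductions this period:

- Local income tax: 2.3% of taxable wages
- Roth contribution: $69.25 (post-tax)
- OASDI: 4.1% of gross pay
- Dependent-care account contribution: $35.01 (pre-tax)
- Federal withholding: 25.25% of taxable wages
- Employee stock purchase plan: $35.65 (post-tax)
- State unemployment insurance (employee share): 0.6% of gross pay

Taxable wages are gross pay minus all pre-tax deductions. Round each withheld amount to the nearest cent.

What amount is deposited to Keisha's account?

$816.14

Regular pay: 36 × $27.39 = $986.04
Overtime pay: 10 × $27.39 × 1.5 = $410.85
Gross pay = $986.04 + $410.85 = $1,396.89
Dependent-care account contribution: $35.01
Taxable wages = $1,396.89 − $35.01 = $1,361.88
Federal withholding: $1,361.88 × 0.2525 = $343.87
Local income tax: $1,361.88 × 0.023 = $31.32
OASDI: $1,396.89 × 0.041 = $57.27
State unemployment insurance (employee share): $1,396.89 × 0.006 = $8.38
Employee stock purchase plan: $35.65
Roth contribution: $69.25
Total deductions = $35.01 + $343.87 + $31.32 + $57.27 + $8.38 + $35.65 + $69.25 = $580.75
Net pay = $1,396.89 − $580.75 = $816.14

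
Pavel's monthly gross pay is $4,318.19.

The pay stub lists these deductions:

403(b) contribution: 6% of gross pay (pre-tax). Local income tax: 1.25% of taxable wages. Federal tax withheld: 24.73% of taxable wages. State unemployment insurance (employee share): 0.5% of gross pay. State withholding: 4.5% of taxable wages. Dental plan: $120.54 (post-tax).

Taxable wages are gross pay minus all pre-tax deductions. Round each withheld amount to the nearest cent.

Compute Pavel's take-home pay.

$2,679.75

403(b) contribution: $4,318.19 × 0.06 = $259.09
Taxable wages = $4,318.19 − $259.09 = $4,059.10
Local income tax: $4,059.10 × 0.0125 = $50.74
State withholding: $4,059.10 × 0.045 = $182.66
Federal tax withheld: $4,059.10 × 0.2473 = $1,003.82
State unemployment insurance (employee share): $4,318.19 × 0.005 = $21.59
Dental plan: $120.54
Total deductions = $259.09 + $50.74 + $182.66 + $1,003.82 + $21.59 + $120.54 = $1,638.44
Net pay = $4,318.19 − $1,638.44 = $2,679.75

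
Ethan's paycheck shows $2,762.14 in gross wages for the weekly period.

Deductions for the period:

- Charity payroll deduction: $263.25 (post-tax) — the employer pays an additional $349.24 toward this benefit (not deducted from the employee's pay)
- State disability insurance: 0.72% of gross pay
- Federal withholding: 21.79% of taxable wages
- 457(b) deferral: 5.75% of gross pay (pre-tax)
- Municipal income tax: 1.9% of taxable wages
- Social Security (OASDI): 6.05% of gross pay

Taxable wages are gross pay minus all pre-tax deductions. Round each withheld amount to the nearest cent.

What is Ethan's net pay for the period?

457(b) deferral: $2,762.14 × 0.0575 = $158.82
Taxable wages = $2,762.14 − $158.82 = $2,603.32
Federal withholding: $2,603.32 × 0.2179 = $567.26
Municipal income tax: $2,603.32 × 0.019 = $49.46
State disability insurance: $2,762.14 × 0.0072 = $19.89
Social Security (OASDI): $2,762.14 × 0.0605 = $167.11
Charity payroll deduction: $263.25
(Employer's $349.24 toward charity payroll deduction is not withheld from the employee.)
Total deductions = $158.82 + $567.26 + $49.46 + $19.89 + $167.11 + $263.25 = $1,225.79
Net pay = $2,762.14 − $1,225.79 = $1,536.35

$1,536.35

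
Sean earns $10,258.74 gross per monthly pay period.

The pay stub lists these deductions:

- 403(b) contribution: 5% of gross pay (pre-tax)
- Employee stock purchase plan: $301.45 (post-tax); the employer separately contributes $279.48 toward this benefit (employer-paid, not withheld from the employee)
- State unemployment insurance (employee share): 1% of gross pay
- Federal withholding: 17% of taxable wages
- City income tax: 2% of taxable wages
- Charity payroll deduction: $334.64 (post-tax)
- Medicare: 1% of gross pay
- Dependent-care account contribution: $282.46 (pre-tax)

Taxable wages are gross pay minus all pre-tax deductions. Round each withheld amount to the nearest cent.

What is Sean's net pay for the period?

403(b) contribution: $10,258.74 × 0.05 = $512.94
Dependent-care account contribution: $282.46
Pre-tax total = $512.94 + $282.46 = $795.40
Taxable wages = $10,258.74 − $795.40 = $9,463.34
City income tax: $9,463.34 × 0.02 = $189.27
Federal withholding: $9,463.34 × 0.17 = $1,608.77
Medicare: $10,258.74 × 0.01 = $102.59
State unemployment insurance (employee share): $10,258.74 × 0.01 = $102.59
Charity payroll deduction: $334.64
Employee stock purchase plan: $301.45
(Employer's $279.48 toward employee stock purchase plan is not withheld from the employee.)
Total deductions = $512.94 + $282.46 + $189.27 + $1,608.77 + $102.59 + $102.59 + $334.64 + $301.45 = $3,434.71
Net pay = $10,258.74 − $3,434.71 = $6,824.03

$6,824.03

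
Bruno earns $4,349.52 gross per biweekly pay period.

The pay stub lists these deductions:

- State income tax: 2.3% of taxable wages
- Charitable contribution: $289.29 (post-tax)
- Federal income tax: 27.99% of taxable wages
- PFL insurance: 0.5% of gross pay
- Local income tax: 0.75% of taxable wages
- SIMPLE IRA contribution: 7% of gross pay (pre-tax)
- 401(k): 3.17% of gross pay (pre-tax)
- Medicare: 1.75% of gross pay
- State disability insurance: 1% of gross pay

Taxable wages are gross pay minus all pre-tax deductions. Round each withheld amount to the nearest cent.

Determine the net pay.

$2,263.73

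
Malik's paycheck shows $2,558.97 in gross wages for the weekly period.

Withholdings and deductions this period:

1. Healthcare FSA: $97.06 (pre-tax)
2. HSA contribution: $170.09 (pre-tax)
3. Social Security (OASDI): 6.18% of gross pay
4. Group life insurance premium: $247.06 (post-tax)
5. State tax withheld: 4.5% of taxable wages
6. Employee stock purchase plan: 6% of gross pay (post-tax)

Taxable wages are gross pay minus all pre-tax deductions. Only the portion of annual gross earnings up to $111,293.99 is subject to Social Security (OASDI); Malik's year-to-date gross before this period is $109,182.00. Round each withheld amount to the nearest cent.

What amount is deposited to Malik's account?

Healthcare FSA: $97.06
HSA contribution: $170.09
Pre-tax total = $97.06 + $170.09 = $267.15
Taxable wages = $2,558.97 − $267.15 = $2,291.82
State tax withheld: $2,291.82 × 0.045 = $103.13
Social Security (OASDI): only $111,293.99 − $109,182.00 = $2,111.99 of this check is subject → $2,111.99 × 0.0618 = $130.52
Employee stock purchase plan: $2,558.97 × 0.06 = $153.54
Group life insurance premium: $247.06
Total deductions = $97.06 + $170.09 + $103.13 + $130.52 + $153.54 + $247.06 = $901.40
Net pay = $2,558.97 − $901.40 = $1,657.57

$1,657.57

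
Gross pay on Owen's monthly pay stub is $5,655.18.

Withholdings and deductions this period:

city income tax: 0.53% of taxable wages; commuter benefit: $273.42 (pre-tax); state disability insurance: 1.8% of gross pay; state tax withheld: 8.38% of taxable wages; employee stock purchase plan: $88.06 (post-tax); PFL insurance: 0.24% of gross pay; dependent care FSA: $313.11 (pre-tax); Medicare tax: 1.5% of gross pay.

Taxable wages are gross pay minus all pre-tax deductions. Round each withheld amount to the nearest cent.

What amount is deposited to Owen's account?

Dependent care FSA: $313.11
Commuter benefit: $273.42
Pre-tax total = $313.11 + $273.42 = $586.53
Taxable wages = $5,655.18 − $586.53 = $5,068.65
State tax withheld: $5,068.65 × 0.0838 = $424.75
City income tax: $5,068.65 × 0.0053 = $26.86
Medicare tax: $5,655.18 × 0.015 = $84.83
State disability insurance: $5,655.18 × 0.018 = $101.79
PFL insurance: $5,655.18 × 0.0024 = $13.57
Employee stock purchase plan: $88.06
Total deductions = $313.11 + $273.42 + $424.75 + $26.86 + $84.83 + $101.79 + $13.57 + $88.06 = $1,326.39
Net pay = $5,655.18 − $1,326.39 = $4,328.79

$4,328.79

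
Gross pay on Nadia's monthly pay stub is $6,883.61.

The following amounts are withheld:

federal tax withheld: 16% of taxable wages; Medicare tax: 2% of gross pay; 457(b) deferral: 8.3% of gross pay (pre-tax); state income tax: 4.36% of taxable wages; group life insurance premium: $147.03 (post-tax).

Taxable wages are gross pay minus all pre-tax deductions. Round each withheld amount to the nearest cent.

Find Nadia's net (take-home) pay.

$4,742.40

457(b) deferral: $6,883.61 × 0.083 = $571.34
Taxable wages = $6,883.61 − $571.34 = $6,312.27
Federal tax withheld: $6,312.27 × 0.16 = $1,009.96
State income tax: $6,312.27 × 0.0436 = $275.21
Medicare tax: $6,883.61 × 0.02 = $137.67
Group life insurance premium: $147.03
Total deductions = $571.34 + $1,009.96 + $275.21 + $137.67 + $147.03 = $2,141.21
Net pay = $6,883.61 − $2,141.21 = $4,742.40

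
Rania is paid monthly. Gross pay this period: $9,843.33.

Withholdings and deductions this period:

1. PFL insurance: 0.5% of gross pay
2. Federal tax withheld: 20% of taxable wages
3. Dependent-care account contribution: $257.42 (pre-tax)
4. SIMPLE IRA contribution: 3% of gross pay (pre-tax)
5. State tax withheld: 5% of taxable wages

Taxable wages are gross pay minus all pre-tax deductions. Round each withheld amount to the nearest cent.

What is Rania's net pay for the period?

SIMPLE IRA contribution: $9,843.33 × 0.03 = $295.30
Dependent-care account contribution: $257.42
Pre-tax total = $295.30 + $257.42 = $552.72
Taxable wages = $9,843.33 − $552.72 = $9,290.61
State tax withheld: $9,290.61 × 0.05 = $464.53
Federal tax withheld: $9,290.61 × 0.2 = $1,858.12
PFL insurance: $9,843.33 × 0.005 = $49.22
Total deductions = $295.30 + $257.42 + $464.53 + $1,858.12 + $49.22 = $2,924.59
Net pay = $9,843.33 − $2,924.59 = $6,918.74

$6,918.74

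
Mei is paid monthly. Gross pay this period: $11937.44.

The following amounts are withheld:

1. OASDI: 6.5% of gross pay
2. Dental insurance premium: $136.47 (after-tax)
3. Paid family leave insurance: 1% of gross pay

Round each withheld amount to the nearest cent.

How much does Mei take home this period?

$10905.67

Paid family leave insurance: $11937.44 × 0.01 = $119.37
OASDI: $11937.44 × 0.065 = $775.93
Dental insurance premium: $136.47
Total deductions = $119.37 + $775.93 + $136.47 = $1031.77
Net pay = $11937.44 − $1031.77 = $10905.67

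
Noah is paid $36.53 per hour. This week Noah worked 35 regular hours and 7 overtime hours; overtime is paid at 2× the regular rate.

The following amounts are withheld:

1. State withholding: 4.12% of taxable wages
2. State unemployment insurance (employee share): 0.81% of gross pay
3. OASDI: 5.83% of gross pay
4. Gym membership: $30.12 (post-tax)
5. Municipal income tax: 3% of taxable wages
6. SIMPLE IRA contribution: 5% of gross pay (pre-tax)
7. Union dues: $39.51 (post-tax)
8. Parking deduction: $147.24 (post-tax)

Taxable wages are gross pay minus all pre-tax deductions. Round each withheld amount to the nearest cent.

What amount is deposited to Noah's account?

$1,243.67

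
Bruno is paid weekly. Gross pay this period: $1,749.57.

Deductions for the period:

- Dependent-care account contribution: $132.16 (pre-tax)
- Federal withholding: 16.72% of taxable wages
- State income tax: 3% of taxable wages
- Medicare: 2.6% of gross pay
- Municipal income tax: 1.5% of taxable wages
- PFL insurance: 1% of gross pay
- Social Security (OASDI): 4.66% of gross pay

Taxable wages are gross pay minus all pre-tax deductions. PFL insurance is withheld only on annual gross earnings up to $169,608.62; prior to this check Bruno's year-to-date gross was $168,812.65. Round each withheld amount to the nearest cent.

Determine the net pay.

$1,139.22

Dependent-care account contribution: $132.16
Taxable wages = $1,749.57 − $132.16 = $1,617.41
State income tax: $1,617.41 × 0.03 = $48.52
Federal withholding: $1,617.41 × 0.1672 = $270.43
Municipal income tax: $1,617.41 × 0.015 = $24.26
Social Security (OASDI): $1,749.57 × 0.0466 = $81.53
Medicare: $1,749.57 × 0.026 = $45.49
PFL insurance: only $169,608.62 − $168,812.65 = $795.97 of this check is subject → $795.97 × 0.01 = $7.96
Total deductions = $132.16 + $48.52 + $270.43 + $24.26 + $81.53 + $45.49 + $7.96 = $610.35
Net pay = $1,749.57 − $610.35 = $1,139.22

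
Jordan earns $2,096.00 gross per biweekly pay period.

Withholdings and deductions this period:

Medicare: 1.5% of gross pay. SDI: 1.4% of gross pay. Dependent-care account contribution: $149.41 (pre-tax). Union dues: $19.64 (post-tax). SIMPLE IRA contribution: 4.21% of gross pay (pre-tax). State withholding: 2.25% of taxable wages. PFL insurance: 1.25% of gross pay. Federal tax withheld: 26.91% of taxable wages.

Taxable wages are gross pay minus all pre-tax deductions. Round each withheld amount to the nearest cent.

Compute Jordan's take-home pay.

Dependent-care account contribution: $149.41
SIMPLE IRA contribution: $2,096.00 × 0.0421 = $88.24
Pre-tax total = $149.41 + $88.24 = $237.65
Taxable wages = $2,096.00 − $237.65 = $1,858.35
Federal tax withheld: $1,858.35 × 0.2691 = $500.08
State withholding: $1,858.35 × 0.0225 = $41.81
Medicare: $2,096.00 × 0.015 = $31.44
PFL insurance: $2,096.00 × 0.0125 = $26.20
SDI: $2,096.00 × 0.014 = $29.34
Union dues: $19.64
Total deductions = $149.41 + $88.24 + $500.08 + $41.81 + $31.44 + $26.20 + $29.34 + $19.64 = $886.16
Net pay = $2,096.00 − $886.16 = $1,209.84

$1,209.84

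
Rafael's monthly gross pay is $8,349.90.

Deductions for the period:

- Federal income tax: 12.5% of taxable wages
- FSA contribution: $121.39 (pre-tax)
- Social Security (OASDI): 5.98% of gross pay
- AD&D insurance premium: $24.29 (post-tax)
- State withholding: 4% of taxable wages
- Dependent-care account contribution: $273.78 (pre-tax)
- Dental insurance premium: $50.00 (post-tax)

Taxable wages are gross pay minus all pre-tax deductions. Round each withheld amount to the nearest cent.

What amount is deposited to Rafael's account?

$6,068.59

Dependent-care account contribution: $273.78
FSA contribution: $121.39
Pre-tax total = $273.78 + $121.39 = $395.17
Taxable wages = $8,349.90 − $395.17 = $7,954.73
State withholding: $7,954.73 × 0.04 = $318.19
Federal income tax: $7,954.73 × 0.125 = $994.34
Social Security (OASDI): $8,349.90 × 0.0598 = $499.32
AD&D insurance premium: $24.29
Dental insurance premium: $50.00
Total deductions = $273.78 + $121.39 + $318.19 + $994.34 + $499.32 + $24.29 + $50.00 = $2,281.31
Net pay = $8,349.90 − $2,281.31 = $6,068.59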